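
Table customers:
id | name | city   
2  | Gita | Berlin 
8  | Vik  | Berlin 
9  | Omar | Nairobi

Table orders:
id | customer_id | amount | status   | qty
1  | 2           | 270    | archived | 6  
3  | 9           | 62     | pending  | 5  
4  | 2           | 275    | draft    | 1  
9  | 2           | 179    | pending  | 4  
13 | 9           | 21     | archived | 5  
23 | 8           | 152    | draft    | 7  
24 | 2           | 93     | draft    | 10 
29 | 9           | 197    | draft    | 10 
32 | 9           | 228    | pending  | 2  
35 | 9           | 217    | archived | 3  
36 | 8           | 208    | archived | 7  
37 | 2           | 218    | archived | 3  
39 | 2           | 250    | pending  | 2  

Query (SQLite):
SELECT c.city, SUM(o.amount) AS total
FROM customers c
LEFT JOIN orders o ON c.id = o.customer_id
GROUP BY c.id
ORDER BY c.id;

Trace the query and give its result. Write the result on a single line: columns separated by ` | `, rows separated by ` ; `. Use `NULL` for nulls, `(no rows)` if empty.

Berlin | 1285 ; Berlin | 360 ; Nairobi | 725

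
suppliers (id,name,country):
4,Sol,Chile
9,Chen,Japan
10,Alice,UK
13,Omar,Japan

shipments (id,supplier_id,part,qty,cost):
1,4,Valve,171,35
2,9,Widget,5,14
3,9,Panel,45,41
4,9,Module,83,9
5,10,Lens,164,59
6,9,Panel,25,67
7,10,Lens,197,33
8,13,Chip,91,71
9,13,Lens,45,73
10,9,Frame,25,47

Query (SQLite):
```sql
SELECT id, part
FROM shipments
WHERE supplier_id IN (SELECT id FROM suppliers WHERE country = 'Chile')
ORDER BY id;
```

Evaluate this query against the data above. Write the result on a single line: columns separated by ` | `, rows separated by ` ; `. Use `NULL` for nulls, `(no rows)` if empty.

1 | Valve

Inner query: suppliers.id where country = 'Chile'.
Outer: keep shipments rows whose supplier_id is in that set.
Inner query → {4}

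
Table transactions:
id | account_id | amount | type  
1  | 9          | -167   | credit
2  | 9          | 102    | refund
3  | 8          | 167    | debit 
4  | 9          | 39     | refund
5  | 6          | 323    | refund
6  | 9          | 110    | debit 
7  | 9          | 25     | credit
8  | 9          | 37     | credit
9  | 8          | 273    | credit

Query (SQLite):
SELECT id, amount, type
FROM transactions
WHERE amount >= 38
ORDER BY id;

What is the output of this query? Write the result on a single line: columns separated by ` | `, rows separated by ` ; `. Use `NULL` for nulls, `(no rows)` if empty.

amount >= 38: ids {2, 3, 4, 5, 6, 9}

2 | 102 | refund ; 3 | 167 | debit ; 4 | 39 | refund ; 5 | 323 | refund ; 6 | 110 | debit ; 9 | 273 | credit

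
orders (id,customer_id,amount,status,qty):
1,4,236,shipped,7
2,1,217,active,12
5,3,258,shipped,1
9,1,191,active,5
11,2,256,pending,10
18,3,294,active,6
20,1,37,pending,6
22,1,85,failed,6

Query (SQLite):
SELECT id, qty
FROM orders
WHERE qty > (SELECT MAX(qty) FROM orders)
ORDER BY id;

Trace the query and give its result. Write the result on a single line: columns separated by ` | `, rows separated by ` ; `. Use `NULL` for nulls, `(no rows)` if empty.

(no rows)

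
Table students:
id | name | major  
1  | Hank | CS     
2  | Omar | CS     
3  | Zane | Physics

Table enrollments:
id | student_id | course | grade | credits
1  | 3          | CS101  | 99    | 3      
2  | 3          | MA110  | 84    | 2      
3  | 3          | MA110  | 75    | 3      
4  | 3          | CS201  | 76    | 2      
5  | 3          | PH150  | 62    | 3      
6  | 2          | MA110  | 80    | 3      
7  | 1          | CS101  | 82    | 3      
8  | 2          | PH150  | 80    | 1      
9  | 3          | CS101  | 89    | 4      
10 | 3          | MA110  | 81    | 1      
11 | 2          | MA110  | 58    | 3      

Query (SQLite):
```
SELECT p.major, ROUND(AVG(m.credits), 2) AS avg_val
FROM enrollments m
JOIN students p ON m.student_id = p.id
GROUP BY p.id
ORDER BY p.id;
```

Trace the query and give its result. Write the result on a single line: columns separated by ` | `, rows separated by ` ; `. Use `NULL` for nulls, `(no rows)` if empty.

CS | 3 ; CS | 2.33 ; Physics | 2.57

Join each enrollments row to its students via student_id.
Group joined rows by students.id; compute ROUND(AVG(m.credits), 2) per group.
  1: ids {7} → ROUND(AVG(m.credits), 2)=3
  2: ids {6, 8, 11} → ROUND(AVG(m.credits), 2)=2.33
  3: ids {1, 2, 3, 4, 5, 9, 10} → ROUND(AVG(m.credits), 2)=2.57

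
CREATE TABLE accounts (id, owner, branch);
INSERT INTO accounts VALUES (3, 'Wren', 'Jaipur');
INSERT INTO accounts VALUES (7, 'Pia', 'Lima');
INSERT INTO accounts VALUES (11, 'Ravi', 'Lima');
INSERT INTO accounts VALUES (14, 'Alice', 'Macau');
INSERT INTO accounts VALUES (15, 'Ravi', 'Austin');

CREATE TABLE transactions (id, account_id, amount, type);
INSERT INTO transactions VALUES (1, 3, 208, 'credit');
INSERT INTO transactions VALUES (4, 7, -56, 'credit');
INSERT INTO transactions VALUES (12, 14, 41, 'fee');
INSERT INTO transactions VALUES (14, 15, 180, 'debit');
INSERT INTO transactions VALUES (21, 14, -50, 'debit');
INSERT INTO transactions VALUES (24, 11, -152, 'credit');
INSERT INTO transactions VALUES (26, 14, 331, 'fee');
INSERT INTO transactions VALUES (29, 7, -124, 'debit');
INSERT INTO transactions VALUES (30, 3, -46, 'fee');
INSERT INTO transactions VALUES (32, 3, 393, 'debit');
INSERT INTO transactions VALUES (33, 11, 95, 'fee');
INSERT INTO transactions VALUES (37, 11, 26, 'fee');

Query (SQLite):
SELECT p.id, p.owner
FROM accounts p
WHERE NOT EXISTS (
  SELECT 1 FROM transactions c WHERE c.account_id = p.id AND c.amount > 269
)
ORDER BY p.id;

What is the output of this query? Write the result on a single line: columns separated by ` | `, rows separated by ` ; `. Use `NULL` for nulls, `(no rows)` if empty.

7 | Pia ; 11 | Ravi ; 15 | Ravi

For each accounts row, check whether any transactions with matching account_id has amount > 269.
Keep rows where that is false.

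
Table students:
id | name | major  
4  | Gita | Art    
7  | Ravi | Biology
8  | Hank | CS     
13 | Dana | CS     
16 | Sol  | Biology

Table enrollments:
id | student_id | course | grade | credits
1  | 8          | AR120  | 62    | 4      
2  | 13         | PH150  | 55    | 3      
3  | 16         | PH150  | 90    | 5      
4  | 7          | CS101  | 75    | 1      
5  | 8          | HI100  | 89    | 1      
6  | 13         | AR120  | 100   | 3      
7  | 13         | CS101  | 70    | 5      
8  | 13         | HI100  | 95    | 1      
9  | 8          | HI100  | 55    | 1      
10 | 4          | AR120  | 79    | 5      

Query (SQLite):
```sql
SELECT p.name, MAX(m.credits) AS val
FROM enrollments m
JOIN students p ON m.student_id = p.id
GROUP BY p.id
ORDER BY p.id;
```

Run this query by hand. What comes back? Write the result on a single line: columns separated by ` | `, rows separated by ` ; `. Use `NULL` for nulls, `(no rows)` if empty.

Join each enrollments row to its students via student_id.
Group joined rows by students.id; compute MAX(m.credits) per group.
  4: ids {10} → MAX(m.credits)=5
  7: ids {4} → MAX(m.credits)=1
  8: ids {1, 5, 9} → MAX(m.credits)=4
  13: ids {2, 6, 7, 8} → MAX(m.credits)=5
  16: ids {3} → MAX(m.credits)=5

Gita | 5 ; Ravi | 1 ; Hank | 4 ; Dana | 5 ; Sol | 5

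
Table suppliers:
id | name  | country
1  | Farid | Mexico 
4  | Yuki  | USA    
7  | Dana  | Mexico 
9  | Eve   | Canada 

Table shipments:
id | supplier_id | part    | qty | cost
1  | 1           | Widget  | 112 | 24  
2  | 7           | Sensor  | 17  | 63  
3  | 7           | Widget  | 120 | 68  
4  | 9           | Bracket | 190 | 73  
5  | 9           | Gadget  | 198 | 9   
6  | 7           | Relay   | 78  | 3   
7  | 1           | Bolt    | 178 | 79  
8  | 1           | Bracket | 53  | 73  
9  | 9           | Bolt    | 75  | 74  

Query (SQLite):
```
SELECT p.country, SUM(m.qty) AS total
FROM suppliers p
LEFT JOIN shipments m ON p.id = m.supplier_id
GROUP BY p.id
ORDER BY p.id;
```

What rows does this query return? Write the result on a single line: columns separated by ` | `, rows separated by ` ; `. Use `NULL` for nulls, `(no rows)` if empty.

Mexico | 343 ; USA | NULL ; Mexico | 215 ; Canada | 463

LEFT JOIN keeps every suppliers row; unmatched ones get NULL for shipments columns.
Group by suppliers.id and compute SUM(m.qty). SUM over an all-NULL group is NULL.
  1: ids {1, 7, 8} → SUM(m.qty)=343
  4: ids {—} → SUM(m.qty)=NULL
  7: ids {2, 3, 6} → SUM(m.qty)=215
  9: ids {4, 5, 9} → SUM(m.qty)=463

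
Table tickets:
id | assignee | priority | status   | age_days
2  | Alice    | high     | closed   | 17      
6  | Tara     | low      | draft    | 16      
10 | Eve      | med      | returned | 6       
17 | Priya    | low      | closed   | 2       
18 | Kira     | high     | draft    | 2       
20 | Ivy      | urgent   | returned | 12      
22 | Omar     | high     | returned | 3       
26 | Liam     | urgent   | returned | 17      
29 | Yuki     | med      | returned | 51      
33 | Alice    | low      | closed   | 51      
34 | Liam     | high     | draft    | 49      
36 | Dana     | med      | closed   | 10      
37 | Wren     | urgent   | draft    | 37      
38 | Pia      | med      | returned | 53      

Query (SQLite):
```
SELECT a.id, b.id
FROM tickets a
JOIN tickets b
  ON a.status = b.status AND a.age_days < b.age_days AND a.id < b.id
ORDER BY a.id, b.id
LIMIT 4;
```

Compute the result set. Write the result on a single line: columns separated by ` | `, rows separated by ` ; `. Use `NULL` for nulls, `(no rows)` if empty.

2 | 33 ; 6 | 34 ; 6 | 37 ; 10 | 20

Pairs (a,b) with same status, a.age_days < b.age_days, a.id < b.id.
status groups: closed:{2,17,33,36} draft:{6,18,34,37} returned:{10,20,22,26,29,38}
Ordered by (a.id, b.id); first 4.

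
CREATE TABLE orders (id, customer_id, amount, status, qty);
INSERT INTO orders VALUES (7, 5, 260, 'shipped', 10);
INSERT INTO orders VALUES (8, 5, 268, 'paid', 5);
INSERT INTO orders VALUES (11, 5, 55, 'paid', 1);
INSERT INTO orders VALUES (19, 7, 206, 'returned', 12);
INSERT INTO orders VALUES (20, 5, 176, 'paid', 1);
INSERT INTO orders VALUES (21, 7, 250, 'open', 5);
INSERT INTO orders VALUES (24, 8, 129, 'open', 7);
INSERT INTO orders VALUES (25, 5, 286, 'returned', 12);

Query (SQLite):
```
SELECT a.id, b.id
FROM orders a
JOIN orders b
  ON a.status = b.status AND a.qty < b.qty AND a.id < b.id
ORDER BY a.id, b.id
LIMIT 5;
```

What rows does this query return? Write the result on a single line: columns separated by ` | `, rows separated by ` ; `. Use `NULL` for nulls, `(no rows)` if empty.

Pairs (a,b) with same status, a.qty < b.qty, a.id < b.id.
status groups: open:{21,24} paid:{8,11,20} returned:{19,25} shipped:{7}
Ordered by (a.id, b.id); first 5.

21 | 24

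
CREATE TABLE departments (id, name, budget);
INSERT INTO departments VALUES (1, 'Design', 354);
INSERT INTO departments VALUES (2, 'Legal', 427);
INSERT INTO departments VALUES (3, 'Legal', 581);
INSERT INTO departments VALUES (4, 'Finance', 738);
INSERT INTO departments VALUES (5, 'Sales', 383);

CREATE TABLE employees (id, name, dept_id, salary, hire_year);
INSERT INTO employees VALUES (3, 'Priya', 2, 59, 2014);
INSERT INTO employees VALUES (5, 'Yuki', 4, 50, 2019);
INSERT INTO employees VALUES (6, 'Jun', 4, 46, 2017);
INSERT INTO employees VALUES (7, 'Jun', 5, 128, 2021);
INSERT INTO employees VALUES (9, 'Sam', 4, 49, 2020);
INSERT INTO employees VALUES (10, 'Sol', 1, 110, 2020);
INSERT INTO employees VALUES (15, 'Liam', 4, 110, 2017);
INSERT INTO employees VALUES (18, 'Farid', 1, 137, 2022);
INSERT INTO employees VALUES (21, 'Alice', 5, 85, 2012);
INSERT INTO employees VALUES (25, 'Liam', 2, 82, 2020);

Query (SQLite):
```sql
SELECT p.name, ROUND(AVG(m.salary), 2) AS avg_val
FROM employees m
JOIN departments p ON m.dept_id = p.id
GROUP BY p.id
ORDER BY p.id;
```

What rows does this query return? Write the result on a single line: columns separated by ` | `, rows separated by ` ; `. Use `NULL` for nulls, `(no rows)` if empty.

Design | 123.5 ; Legal | 70.5 ; Finance | 63.75 ; Sales | 106.5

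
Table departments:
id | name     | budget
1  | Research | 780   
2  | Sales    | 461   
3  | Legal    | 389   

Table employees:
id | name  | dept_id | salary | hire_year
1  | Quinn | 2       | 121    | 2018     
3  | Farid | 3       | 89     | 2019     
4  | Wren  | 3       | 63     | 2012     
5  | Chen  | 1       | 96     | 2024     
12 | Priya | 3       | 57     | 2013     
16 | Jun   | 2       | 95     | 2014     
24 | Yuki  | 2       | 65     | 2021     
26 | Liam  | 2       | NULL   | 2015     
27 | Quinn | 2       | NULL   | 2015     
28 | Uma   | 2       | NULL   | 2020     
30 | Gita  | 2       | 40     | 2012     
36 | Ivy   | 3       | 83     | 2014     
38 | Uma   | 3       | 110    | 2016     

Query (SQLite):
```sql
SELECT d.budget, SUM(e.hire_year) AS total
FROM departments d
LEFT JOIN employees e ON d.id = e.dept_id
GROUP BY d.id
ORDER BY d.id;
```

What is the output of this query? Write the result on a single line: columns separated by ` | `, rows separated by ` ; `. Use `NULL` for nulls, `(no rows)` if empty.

780 | 2024 ; 461 | 14115 ; 389 | 10074

LEFT JOIN keeps every departments row; unmatched ones get NULL for employees columns.
Group by departments.id and compute SUM(e.hire_year). SUM over an all-NULL group is NULL.
  1: ids {5} → SUM(e.hire_year)=2024
  2: ids {1, 16, 24, 26, 27, 28, 30} → SUM(e.hire_year)=14115
  3: ids {3, 4, 12, 36, 38} → SUM(e.hire_year)=10074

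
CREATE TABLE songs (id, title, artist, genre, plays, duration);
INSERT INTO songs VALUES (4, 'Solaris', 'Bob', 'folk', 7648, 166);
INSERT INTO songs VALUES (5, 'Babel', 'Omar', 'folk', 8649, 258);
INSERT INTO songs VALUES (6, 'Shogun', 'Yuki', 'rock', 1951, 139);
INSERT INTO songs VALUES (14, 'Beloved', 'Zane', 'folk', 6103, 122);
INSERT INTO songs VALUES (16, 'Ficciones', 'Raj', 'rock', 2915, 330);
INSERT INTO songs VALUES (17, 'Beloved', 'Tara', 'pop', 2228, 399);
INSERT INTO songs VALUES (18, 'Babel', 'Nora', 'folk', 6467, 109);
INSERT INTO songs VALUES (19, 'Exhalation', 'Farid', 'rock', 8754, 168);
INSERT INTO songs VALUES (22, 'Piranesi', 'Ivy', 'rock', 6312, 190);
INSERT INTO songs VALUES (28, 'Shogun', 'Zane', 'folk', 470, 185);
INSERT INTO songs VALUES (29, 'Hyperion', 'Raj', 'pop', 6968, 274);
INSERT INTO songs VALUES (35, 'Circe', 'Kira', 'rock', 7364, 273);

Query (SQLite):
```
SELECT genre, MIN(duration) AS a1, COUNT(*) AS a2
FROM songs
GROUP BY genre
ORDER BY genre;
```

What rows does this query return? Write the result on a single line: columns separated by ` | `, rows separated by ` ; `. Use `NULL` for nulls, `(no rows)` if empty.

folk | 109 | 5 ; pop | 274 | 2 ; rock | 139 | 5

Group songs by genre.
Per group compute: MIN(duration), COUNT(*).
  folk: ids {4, 5, 14, 18, 28} → MIN(duration)=109, COUNT(*)=5
  pop: ids {17, 29} → MIN(duration)=274, COUNT(*)=2
  rock: ids {6, 16, 19, 22, 35} → MIN(duration)=139, COUNT(*)=5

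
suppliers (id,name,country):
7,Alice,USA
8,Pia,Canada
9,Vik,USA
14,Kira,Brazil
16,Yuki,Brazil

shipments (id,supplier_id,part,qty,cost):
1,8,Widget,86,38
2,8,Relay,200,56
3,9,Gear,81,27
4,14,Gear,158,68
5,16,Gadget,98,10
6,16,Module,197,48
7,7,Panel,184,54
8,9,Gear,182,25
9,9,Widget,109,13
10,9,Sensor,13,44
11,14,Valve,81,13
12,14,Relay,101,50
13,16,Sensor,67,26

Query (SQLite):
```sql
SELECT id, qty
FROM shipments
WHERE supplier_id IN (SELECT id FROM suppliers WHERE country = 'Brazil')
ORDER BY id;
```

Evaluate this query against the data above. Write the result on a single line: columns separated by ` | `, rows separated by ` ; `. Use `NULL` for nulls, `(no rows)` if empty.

Inner query: suppliers.id where country = 'Brazil'.
Outer: keep shipments rows whose supplier_id is in that set.
Inner query → {14, 16}

4 | 158 ; 5 | 98 ; 6 | 197 ; 11 | 81 ; 12 | 101 ; 13 | 67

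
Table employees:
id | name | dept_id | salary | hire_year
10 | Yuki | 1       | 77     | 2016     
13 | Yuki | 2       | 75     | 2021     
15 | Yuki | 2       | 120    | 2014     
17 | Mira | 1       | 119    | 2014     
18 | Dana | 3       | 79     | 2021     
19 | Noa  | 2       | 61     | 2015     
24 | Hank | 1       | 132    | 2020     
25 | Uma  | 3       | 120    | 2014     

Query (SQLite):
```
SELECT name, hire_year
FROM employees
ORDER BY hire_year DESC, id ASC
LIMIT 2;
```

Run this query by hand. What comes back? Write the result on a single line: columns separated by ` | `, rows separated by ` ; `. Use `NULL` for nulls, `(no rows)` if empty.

Sort by hire_year desc, tiebreak id asc: (2021, id=13), (2021, id=18), (2020, id=24), (2016, id=10), (2015, id=19) …. Take first 2.

Yuki | 2021 ; Dana | 2021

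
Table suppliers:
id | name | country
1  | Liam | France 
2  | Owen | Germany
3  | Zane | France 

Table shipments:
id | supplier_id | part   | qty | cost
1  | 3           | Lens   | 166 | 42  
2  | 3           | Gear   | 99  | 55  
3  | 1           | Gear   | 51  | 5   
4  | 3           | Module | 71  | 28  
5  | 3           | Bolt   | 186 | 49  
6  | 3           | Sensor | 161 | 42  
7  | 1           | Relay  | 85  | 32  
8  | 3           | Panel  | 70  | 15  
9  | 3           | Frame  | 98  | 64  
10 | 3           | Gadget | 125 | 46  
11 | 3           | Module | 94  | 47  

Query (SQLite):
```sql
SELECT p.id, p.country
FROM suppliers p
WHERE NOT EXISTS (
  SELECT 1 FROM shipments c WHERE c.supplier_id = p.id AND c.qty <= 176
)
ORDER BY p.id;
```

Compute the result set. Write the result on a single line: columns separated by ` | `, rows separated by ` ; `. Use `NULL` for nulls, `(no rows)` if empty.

For each suppliers row, check whether any shipments with matching supplier_id has qty <= 176.
Keep rows where that is false.

2 | Germany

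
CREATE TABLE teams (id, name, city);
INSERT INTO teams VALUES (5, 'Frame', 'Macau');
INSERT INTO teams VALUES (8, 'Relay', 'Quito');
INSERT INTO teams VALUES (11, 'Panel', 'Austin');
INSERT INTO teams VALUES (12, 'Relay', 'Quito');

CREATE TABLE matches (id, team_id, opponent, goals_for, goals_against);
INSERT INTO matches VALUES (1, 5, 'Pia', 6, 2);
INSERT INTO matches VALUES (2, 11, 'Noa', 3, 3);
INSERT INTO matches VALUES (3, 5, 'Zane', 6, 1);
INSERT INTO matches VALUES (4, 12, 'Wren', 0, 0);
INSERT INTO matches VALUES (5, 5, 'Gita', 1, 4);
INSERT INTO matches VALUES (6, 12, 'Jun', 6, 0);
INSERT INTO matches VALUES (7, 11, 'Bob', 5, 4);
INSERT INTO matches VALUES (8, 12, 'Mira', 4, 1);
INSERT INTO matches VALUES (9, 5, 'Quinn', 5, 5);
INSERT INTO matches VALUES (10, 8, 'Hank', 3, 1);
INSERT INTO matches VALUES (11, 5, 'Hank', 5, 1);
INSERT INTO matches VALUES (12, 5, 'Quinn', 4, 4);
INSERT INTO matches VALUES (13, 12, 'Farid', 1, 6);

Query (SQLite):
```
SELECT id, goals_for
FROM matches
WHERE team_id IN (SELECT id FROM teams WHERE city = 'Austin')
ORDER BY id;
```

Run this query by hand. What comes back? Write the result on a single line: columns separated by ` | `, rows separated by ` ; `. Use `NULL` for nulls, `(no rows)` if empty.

2 | 3 ; 7 | 5

Inner query: teams.id where city = 'Austin'.
Outer: keep matches rows whose team_id is in that set.
Inner query → {11}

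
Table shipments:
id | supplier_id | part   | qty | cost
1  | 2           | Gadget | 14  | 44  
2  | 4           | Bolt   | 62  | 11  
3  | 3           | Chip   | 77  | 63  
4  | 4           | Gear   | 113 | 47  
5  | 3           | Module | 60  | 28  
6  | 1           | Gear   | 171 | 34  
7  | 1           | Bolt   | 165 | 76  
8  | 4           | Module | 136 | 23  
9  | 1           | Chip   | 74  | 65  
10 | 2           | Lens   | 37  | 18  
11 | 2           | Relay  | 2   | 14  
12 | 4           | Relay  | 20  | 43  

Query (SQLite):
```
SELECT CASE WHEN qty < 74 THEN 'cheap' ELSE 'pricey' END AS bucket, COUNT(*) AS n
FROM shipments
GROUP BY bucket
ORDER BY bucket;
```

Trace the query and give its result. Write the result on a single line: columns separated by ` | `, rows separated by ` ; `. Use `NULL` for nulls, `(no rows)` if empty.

cheap | 6 ; pricey | 6

Bucket rows by qty < 74 → 'cheap' else 'pricey'; count each bucket.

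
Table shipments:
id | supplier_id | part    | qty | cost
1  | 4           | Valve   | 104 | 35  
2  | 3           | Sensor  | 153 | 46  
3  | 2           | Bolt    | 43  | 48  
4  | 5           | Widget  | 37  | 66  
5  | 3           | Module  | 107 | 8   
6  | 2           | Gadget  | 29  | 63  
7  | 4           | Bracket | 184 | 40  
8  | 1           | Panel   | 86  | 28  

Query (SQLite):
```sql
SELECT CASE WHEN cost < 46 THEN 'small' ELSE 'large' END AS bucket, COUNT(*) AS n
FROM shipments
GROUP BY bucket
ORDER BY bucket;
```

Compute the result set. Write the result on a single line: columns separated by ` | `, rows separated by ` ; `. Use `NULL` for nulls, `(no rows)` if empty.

large | 4 ; small | 4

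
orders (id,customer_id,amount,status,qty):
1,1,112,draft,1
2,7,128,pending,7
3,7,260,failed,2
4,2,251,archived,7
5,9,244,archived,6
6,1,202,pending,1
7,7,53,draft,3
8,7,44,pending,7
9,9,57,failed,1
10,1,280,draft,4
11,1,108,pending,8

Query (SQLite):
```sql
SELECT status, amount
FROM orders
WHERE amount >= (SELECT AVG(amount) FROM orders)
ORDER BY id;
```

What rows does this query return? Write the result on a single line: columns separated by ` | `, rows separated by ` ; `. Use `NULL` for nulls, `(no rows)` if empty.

Scalar subquery: AVG(amount) over all orders rows = 158.090909 (≈; comparison uses full precision).
Keep rows where amount >= that value.

failed | 260 ; archived | 251 ; archived | 244 ; pending | 202 ; draft | 280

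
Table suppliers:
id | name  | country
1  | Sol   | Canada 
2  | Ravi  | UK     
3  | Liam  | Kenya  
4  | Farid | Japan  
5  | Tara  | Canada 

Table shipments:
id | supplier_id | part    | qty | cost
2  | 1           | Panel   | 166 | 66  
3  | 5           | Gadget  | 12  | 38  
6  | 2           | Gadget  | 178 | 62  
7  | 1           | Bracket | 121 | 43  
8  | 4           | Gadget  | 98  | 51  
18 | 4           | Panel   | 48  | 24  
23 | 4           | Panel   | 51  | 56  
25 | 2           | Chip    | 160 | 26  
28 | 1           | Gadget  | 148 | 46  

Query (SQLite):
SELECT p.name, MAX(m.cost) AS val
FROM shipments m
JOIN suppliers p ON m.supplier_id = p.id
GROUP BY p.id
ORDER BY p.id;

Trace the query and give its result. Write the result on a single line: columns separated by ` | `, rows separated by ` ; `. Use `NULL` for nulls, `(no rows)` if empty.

Join each shipments row to its suppliers via supplier_id.
Group joined rows by suppliers.id; compute MAX(m.cost) per group.
  1: ids {2, 7, 28} → MAX(m.cost)=66
  2: ids {6, 25} → MAX(m.cost)=62
  4: ids {8, 18, 23} → MAX(m.cost)=56
  5: ids {3} → MAX(m.cost)=38

Sol | 66 ; Ravi | 62 ; Farid | 56 ; Tara | 38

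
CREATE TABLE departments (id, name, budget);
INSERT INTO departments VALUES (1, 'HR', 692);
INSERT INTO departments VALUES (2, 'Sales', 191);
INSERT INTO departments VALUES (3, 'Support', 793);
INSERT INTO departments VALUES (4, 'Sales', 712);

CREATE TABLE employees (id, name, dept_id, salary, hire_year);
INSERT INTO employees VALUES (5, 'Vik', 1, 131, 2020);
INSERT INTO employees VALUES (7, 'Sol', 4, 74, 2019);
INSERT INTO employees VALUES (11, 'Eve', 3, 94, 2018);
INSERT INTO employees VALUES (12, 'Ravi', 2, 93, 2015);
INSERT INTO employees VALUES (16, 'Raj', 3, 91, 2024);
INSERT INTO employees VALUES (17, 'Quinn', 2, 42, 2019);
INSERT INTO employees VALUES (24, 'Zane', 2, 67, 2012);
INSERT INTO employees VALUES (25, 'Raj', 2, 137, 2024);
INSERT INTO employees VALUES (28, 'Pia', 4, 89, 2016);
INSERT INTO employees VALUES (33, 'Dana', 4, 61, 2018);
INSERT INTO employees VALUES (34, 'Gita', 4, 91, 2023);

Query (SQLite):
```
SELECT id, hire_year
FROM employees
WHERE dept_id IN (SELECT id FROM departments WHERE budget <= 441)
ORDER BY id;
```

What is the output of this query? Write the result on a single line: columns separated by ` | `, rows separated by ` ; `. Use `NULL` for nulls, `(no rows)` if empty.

Inner query: departments.id where budget <= 441.
Outer: keep employees rows whose dept_id is in that set.
Inner query → {2}

12 | 2015 ; 17 | 2019 ; 24 | 2012 ; 25 | 2024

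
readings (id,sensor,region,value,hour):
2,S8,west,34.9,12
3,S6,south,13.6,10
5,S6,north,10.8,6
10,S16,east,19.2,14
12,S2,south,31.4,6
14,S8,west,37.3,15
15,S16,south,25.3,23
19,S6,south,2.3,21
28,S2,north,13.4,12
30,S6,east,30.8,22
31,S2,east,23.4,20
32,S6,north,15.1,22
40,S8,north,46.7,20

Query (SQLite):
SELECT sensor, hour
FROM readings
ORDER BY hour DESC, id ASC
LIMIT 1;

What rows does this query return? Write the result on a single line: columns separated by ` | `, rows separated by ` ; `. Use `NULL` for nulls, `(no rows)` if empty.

S16 | 23

Sort by hour desc, tiebreak id asc: (23, id=15), (22, id=30), (22, id=32), (21, id=19) …. Take first 1.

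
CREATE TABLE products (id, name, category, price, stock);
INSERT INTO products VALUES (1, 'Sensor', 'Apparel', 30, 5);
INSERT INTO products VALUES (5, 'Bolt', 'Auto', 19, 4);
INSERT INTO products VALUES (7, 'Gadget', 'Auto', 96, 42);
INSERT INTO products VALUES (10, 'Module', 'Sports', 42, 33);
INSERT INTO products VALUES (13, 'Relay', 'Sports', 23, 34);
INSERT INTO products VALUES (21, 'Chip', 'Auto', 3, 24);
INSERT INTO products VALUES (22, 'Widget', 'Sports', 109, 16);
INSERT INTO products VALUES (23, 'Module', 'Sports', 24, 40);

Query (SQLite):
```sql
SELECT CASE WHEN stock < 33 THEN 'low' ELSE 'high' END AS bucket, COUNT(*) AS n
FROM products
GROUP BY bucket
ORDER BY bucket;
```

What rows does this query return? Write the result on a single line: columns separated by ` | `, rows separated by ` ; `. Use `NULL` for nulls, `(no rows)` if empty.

high | 4 ; low | 4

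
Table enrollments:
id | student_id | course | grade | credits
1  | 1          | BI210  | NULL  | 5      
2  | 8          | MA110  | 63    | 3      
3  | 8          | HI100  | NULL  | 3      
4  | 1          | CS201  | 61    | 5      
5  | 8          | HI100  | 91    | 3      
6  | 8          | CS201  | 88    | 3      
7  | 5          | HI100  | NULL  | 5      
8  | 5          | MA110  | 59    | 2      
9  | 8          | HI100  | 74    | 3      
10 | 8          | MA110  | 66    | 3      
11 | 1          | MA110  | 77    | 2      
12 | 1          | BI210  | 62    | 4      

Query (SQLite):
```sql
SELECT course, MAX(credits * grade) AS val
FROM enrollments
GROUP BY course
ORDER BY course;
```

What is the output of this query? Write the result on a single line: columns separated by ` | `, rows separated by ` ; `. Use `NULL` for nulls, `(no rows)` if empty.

BI210 | 248 ; CS201 | 305 ; HI100 | 273 ; MA110 | 198

For each row compute credits * grade.
Group by course; take MAX of the expression per group.
  BI210: ids {1, 12} → MAX(credits * grade)=248
  CS201: ids {4, 6} → MAX(credits * grade)=305
  HI100: ids {3, 5, 7, 9} → MAX(credits * grade)=273
  MA110: ids {2, 8, 10, 11} → MAX(credits * grade)=198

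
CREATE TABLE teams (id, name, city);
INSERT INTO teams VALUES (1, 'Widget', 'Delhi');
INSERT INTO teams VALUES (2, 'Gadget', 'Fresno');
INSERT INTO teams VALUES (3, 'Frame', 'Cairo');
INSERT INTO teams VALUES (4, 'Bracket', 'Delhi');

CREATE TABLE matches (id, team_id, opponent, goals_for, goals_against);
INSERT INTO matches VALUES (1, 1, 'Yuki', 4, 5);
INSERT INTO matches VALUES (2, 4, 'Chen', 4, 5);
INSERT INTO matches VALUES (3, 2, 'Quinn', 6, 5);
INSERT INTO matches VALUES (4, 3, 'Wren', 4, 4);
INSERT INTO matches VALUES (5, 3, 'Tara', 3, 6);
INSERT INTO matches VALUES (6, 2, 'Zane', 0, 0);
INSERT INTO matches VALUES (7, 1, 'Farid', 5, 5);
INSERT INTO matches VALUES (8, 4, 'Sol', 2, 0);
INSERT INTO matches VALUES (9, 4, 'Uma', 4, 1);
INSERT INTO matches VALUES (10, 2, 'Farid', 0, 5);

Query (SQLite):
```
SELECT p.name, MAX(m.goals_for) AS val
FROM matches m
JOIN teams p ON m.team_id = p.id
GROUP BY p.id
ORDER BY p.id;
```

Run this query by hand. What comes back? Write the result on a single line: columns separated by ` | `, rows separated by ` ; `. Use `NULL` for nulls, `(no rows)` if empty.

Join each matches row to its teams via team_id.
Group joined rows by teams.id; compute MAX(m.goals_for) per group.
  1: ids {1, 7} → MAX(m.goals_for)=5
  2: ids {3, 6, 10} → MAX(m.goals_for)=6
  3: ids {4, 5} → MAX(m.goals_for)=4
  4: ids {2, 8, 9} → MAX(m.goals_for)=4

Widget | 5 ; Gadget | 6 ; Frame | 4 ; Bracket | 4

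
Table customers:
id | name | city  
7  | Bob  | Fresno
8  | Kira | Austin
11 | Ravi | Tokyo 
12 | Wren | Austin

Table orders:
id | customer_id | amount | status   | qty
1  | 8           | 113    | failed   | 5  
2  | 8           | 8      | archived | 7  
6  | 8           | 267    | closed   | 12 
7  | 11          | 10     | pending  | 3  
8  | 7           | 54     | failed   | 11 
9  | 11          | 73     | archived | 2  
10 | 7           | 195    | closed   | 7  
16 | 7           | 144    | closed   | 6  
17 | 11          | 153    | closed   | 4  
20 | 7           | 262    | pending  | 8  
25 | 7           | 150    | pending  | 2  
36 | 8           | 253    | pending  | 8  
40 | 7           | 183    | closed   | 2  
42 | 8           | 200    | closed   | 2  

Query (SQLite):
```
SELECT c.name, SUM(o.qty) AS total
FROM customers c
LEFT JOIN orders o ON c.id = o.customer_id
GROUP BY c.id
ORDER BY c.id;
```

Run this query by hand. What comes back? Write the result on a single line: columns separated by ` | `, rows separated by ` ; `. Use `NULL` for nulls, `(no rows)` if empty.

LEFT JOIN keeps every customers row; unmatched ones get NULL for orders columns.
Group by customers.id and compute SUM(o.qty). SUM over an all-NULL group is NULL.
  7: ids {8, 10, 16, 20, 25, 40} → SUM(o.qty)=36
  8: ids {1, 2, 6, 36, 42} → SUM(o.qty)=34
  11: ids {7, 9, 17} → SUM(o.qty)=9
  12: ids {—} → SUM(o.qty)=NULL

Bob | 36 ; Kira | 34 ; Ravi | 9 ; Wren | NULL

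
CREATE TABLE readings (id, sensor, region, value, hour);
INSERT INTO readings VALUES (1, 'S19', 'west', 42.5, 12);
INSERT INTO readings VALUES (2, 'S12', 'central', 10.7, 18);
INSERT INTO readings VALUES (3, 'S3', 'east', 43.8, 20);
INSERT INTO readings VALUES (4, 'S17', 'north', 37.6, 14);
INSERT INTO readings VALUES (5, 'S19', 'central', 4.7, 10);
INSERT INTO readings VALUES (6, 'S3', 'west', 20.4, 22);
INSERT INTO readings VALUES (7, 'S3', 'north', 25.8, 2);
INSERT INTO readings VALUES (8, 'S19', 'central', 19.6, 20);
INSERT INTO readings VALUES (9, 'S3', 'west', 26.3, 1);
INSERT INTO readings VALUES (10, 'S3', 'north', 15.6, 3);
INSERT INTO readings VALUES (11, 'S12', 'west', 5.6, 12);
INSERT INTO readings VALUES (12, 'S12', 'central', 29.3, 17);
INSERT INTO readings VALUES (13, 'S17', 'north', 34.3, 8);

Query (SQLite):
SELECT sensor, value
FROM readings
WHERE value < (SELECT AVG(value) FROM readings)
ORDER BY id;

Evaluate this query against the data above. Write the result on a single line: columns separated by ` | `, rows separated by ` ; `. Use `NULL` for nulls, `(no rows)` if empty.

Scalar subquery: AVG(value) over all readings rows = 24.323077 (≈; comparison uses full precision).
Keep rows where value < that value.

S12 | 10.7 ; S19 | 4.7 ; S3 | 20.4 ; S19 | 19.6 ; S3 | 15.6 ; S12 | 5.6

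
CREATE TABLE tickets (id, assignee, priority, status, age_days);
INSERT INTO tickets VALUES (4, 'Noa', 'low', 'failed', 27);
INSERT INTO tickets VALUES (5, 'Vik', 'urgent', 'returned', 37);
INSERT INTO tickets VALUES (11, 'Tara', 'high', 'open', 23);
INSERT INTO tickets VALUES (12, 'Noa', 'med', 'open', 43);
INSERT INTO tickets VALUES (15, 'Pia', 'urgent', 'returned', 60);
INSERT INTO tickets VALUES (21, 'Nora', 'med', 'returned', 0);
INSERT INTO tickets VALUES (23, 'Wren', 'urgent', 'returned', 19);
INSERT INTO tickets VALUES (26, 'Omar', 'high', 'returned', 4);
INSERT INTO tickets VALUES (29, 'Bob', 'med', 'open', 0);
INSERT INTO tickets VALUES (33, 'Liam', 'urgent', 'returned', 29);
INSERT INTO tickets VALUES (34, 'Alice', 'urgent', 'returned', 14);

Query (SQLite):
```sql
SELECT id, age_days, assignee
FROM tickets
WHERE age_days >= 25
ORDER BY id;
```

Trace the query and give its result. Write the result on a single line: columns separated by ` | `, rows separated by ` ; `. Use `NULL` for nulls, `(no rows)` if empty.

age_days >= 25: ids {4, 5, 12, 15, 33}

4 | 27 | Noa ; 5 | 37 | Vik ; 12 | 43 | Noa ; 15 | 60 | Pia ; 33 | 29 | Liam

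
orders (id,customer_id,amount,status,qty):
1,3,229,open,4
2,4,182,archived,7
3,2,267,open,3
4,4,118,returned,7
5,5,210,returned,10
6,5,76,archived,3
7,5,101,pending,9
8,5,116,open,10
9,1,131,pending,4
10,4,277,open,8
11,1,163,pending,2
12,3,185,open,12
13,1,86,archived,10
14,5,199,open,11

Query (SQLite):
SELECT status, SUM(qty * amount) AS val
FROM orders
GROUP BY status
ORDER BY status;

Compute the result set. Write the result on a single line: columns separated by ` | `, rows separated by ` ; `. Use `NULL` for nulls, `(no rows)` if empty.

For each row compute qty * amount.
Group by status; take SUM of the expression per group.
  archived: ids {2, 6, 13} → SUM(qty * amount)=2362
  open: ids {1, 3, 8, 10, 12, 14} → SUM(qty * amount)=9502
  pending: ids {7, 9, 11} → SUM(qty * amount)=1759
  returned: ids {4, 5} → SUM(qty * amount)=2926

archived | 2362 ; open | 9502 ; pending | 1759 ; returned | 2926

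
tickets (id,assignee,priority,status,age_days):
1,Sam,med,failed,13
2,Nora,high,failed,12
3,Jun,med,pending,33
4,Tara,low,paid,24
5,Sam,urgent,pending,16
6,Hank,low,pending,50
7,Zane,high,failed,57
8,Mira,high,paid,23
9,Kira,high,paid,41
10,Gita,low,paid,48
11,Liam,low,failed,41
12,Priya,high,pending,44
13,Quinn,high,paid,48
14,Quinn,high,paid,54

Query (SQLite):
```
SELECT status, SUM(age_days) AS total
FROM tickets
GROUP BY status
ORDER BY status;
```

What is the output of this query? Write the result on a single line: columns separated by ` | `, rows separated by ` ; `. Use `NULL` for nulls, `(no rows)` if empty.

Partition tickets by status; compute SUM(age_days) within each group.
  failed: ids {1, 2, 7, 11} → SUM(age_days)=123
  paid: ids {4, 8, 9, 10, 13, 14} → SUM(age_days)=238
  pending: ids {3, 5, 6, 12} → SUM(age_days)=143

failed | 123 ; paid | 238 ; pending | 143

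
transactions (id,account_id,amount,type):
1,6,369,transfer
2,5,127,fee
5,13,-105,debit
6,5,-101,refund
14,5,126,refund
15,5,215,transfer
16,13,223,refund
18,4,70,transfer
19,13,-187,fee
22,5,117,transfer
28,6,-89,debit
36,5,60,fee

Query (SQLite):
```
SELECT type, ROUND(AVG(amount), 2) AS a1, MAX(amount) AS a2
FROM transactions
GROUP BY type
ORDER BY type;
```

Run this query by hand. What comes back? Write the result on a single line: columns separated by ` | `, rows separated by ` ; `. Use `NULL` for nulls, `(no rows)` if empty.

Group transactions by type.
Per group compute: ROUND(AVG(amount), 2), MAX(amount).
  debit: ids {5, 28} → ROUND(AVG(amount), 2)=-97, MAX(amount)=-89
  fee: ids {2, 19, 36} → ROUND(AVG(amount), 2)=0, MAX(amount)=127
  refund: ids {6, 14, 16} → ROUND(AVG(amount), 2)=82.67, MAX(amount)=223
  transfer: ids {1, 15, 18, 22} → ROUND(AVG(amount), 2)=192.75, MAX(amount)=369

debit | -97 | -89 ; fee | 0 | 127 ; refund | 82.67 | 223 ; transfer | 192.75 | 369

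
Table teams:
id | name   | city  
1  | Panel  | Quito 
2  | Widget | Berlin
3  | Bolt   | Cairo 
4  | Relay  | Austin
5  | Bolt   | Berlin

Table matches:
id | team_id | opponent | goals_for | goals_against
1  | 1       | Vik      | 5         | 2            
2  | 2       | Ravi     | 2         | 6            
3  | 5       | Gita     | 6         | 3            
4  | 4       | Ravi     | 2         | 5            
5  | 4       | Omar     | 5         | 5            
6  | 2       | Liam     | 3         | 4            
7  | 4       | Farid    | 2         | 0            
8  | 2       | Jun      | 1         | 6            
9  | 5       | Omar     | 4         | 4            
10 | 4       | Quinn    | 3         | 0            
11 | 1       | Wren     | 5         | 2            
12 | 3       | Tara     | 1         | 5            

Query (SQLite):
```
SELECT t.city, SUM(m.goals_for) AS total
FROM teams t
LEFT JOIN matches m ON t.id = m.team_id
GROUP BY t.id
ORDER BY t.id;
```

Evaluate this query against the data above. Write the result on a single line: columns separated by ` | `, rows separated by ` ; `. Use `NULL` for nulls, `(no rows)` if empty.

LEFT JOIN keeps every teams row; unmatched ones get NULL for matches columns.
Group by teams.id and compute SUM(m.goals_for). SUM over an all-NULL group is NULL.
  1: ids {1, 11} → SUM(m.goals_for)=10
  2: ids {2, 6, 8} → SUM(m.goals_for)=6
  3: ids {12} → SUM(m.goals_for)=1
  4: ids {4, 5, 7, 10} → SUM(m.goals_for)=12
  5: ids {3, 9} → SUM(m.goals_for)=10

Quito | 10 ; Berlin | 6 ; Cairo | 1 ; Austin | 12 ; Berlin | 10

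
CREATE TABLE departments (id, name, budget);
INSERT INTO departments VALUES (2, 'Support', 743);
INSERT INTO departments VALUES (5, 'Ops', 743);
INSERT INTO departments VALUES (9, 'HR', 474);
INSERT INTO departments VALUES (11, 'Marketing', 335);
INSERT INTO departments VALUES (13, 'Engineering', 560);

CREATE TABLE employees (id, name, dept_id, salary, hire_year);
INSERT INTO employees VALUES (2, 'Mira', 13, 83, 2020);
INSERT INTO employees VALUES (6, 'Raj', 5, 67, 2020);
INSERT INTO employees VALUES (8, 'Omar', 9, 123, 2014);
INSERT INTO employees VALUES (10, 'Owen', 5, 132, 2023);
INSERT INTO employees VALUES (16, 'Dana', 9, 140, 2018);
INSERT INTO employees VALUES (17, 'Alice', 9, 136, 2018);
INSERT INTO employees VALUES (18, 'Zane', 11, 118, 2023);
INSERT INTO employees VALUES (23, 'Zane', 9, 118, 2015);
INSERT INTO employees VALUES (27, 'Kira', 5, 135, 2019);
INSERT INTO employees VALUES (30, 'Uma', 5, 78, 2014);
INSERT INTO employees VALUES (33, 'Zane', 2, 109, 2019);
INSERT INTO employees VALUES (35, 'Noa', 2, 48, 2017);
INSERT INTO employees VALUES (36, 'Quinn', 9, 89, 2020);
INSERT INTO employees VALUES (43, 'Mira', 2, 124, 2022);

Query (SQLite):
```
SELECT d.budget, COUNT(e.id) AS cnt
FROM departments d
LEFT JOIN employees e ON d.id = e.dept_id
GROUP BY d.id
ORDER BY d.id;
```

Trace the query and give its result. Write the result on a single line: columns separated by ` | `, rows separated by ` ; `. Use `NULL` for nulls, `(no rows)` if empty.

LEFT JOIN keeps every departments row; unmatched ones get NULL for employees columns.
Group by departments.id and compute COUNT(e.id). COUNT(col) of an all-NULL group is 0.
  2: ids {33, 35, 43} → COUNT(e.id)=3
  5: ids {6, 10, 27, 30} → COUNT(e.id)=4
  9: ids {8, 16, 17, 23, 36} → COUNT(e.id)=5
  11: ids {18} → COUNT(e.id)=1
  13: ids {2} → COUNT(e.id)=1

743 | 3 ; 743 | 4 ; 474 | 5 ; 335 | 1 ; 560 | 1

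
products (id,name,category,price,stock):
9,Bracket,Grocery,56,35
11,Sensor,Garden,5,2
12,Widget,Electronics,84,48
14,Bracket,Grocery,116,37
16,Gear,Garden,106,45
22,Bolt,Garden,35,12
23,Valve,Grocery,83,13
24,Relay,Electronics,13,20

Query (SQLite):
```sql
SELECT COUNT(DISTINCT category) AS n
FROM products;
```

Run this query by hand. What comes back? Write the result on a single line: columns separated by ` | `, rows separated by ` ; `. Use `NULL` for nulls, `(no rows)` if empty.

3

Count distinct non-NULL category values.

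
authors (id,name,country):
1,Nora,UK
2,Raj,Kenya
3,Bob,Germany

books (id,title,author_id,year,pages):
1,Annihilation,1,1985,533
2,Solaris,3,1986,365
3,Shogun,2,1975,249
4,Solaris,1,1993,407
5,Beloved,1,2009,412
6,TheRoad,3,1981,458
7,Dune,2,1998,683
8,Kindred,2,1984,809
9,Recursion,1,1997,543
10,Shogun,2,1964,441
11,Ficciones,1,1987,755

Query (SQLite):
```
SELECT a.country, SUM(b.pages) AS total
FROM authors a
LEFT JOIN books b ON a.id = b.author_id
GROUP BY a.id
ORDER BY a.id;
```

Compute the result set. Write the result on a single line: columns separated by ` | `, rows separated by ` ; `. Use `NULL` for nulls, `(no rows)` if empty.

UK | 2650 ; Kenya | 2182 ; Germany | 823

LEFT JOIN keeps every authors row; unmatched ones get NULL for books columns.
Group by authors.id and compute SUM(b.pages). SUM over an all-NULL group is NULL.
  1: ids {1, 4, 5, 9, 11} → SUM(b.pages)=2650
  2: ids {3, 7, 8, 10} → SUM(b.pages)=2182
  3: ids {2, 6} → SUM(b.pages)=823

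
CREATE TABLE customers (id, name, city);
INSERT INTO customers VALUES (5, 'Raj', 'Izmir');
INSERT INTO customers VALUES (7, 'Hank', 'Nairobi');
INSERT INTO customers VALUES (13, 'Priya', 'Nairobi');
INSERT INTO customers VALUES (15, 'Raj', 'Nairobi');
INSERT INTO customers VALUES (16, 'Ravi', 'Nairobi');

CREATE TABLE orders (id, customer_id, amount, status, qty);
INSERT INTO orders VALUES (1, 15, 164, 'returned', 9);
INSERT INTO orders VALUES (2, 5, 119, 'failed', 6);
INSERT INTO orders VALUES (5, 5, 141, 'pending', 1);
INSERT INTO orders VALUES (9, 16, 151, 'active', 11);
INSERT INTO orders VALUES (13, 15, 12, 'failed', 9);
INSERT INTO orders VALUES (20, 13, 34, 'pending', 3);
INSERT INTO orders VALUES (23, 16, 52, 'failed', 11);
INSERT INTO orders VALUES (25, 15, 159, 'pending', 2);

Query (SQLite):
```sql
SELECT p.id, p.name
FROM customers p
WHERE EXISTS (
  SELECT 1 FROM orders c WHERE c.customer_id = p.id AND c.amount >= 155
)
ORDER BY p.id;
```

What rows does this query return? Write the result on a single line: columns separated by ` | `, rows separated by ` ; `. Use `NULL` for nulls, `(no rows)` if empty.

For each customers row, check whether any orders with matching customer_id has amount >= 155.
Keep rows where that is true.

15 | Raj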